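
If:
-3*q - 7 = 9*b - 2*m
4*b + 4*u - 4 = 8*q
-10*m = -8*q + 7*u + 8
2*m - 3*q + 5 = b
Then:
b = -3/2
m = -11/4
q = 1/3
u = 19/6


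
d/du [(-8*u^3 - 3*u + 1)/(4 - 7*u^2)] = (56*u^4 - 117*u^2 + 14*u - 12)/(49*u^4 - 56*u^2 + 16)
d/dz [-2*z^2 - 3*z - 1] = -4*z - 3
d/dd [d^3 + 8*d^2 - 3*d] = 3*d^2 + 16*d - 3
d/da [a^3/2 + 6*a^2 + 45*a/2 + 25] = 3*a^2/2 + 12*a + 45/2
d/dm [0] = 0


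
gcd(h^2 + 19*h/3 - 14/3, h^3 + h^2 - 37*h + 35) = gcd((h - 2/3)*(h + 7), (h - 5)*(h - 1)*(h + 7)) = h + 7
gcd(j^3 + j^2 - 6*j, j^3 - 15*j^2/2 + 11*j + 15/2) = 1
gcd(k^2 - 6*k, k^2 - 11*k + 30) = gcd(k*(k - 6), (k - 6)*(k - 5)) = k - 6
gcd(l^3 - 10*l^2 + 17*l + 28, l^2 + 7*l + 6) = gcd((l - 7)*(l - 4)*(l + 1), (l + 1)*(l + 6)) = l + 1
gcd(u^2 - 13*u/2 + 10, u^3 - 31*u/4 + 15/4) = u - 5/2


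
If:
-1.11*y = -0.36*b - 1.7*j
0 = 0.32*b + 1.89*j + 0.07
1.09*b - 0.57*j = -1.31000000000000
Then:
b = -1.12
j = 0.15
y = -0.13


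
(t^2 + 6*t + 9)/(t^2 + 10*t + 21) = (t + 3)/(t + 7)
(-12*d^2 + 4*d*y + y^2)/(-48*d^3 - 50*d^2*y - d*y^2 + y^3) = (-2*d + y)/(-8*d^2 - 7*d*y + y^2)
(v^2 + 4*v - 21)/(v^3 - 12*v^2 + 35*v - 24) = (v + 7)/(v^2 - 9*v + 8)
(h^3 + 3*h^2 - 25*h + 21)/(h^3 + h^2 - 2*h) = (h^2 + 4*h - 21)/(h*(h + 2))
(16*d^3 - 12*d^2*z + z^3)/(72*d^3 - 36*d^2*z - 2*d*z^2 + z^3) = (-8*d^2 + 2*d*z + z^2)/(-36*d^2 + z^2)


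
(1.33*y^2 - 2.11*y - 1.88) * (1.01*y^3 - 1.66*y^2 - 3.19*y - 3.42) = 1.3433*y^5 - 4.3389*y^4 - 2.6389*y^3 + 5.3031*y^2 + 13.2134*y + 6.4296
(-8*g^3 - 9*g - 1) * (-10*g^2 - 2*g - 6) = 80*g^5 + 16*g^4 + 138*g^3 + 28*g^2 + 56*g + 6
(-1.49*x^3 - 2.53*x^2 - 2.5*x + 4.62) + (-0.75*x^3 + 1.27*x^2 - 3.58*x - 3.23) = -2.24*x^3 - 1.26*x^2 - 6.08*x + 1.39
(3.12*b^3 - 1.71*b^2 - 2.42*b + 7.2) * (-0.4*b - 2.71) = -1.248*b^4 - 7.7712*b^3 + 5.6021*b^2 + 3.6782*b - 19.512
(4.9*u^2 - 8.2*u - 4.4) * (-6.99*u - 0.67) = -34.251*u^3 + 54.035*u^2 + 36.25*u + 2.948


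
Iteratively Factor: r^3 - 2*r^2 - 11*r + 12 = (r - 4)*(r^2 + 2*r - 3) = (r - 4)*(r - 1)*(r + 3)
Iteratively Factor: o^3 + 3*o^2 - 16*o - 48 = (o - 4)*(o^2 + 7*o + 12) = (o - 4)*(o + 4)*(o + 3)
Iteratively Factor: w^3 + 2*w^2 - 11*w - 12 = (w + 4)*(w^2 - 2*w - 3) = (w + 1)*(w + 4)*(w - 3)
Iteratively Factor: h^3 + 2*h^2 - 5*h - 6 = (h + 1)*(h^2 + h - 6) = (h - 2)*(h + 1)*(h + 3)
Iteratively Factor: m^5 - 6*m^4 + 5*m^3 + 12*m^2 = (m)*(m^4 - 6*m^3 + 5*m^2 + 12*m) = m^2*(m^3 - 6*m^2 + 5*m + 12) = m^2*(m + 1)*(m^2 - 7*m + 12) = m^2*(m - 3)*(m + 1)*(m - 4)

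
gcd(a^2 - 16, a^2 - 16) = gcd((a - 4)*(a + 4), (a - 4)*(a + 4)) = a^2 - 16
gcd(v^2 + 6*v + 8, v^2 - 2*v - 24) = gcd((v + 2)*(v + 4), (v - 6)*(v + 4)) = v + 4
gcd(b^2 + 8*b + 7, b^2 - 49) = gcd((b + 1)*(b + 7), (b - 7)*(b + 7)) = b + 7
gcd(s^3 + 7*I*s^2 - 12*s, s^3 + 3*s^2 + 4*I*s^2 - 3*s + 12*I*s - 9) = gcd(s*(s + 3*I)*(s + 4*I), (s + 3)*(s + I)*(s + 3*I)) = s + 3*I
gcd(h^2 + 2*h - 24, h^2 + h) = 1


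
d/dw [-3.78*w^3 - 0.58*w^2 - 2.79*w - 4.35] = -11.34*w^2 - 1.16*w - 2.79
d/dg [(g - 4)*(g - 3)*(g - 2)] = 3*g^2 - 18*g + 26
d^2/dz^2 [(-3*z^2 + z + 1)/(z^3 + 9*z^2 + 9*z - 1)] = 6*(-z^6 + z^5 + 38*z^4 + 122*z^3 + 65*z^2 + 91*z + 32)/(z^9 + 27*z^8 + 270*z^7 + 1212*z^6 + 2376*z^5 + 1890*z^4 + 246*z^3 - 216*z^2 + 27*z - 1)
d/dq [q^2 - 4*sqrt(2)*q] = 2*q - 4*sqrt(2)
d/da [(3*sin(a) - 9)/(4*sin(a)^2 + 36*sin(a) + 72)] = 3*(6*sin(a) + cos(a)^2 + 44)*cos(a)/(4*(sin(a)^2 + 9*sin(a) + 18)^2)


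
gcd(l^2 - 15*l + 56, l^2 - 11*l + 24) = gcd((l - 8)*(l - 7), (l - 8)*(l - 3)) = l - 8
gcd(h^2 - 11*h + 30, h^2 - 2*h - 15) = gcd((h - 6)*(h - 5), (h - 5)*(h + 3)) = h - 5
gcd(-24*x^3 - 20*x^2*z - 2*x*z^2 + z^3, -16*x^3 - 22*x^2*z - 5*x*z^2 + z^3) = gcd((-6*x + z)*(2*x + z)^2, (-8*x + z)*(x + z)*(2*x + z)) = 2*x + z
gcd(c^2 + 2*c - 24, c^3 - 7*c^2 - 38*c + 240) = c + 6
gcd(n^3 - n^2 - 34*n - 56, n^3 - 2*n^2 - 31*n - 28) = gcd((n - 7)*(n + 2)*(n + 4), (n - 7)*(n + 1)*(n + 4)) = n^2 - 3*n - 28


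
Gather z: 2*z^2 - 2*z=2*z^2 - 2*z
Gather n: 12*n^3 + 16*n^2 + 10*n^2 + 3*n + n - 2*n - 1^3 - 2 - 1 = 12*n^3 + 26*n^2 + 2*n - 4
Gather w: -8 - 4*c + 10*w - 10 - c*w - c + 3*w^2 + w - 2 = -5*c + 3*w^2 + w*(11 - c) - 20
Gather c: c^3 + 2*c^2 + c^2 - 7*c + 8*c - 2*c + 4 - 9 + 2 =c^3 + 3*c^2 - c - 3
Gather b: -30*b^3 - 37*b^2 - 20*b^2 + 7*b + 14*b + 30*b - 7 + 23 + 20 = -30*b^3 - 57*b^2 + 51*b + 36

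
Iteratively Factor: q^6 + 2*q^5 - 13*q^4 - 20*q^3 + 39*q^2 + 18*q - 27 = (q - 3)*(q^5 + 5*q^4 + 2*q^3 - 14*q^2 - 3*q + 9) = (q - 3)*(q + 3)*(q^4 + 2*q^3 - 4*q^2 - 2*q + 3) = (q - 3)*(q - 1)*(q + 3)*(q^3 + 3*q^2 - q - 3) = (q - 3)*(q - 1)*(q + 1)*(q + 3)*(q^2 + 2*q - 3) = (q - 3)*(q - 1)*(q + 1)*(q + 3)^2*(q - 1)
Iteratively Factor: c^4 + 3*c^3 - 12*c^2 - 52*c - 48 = (c + 2)*(c^3 + c^2 - 14*c - 24) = (c + 2)^2*(c^2 - c - 12) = (c + 2)^2*(c + 3)*(c - 4)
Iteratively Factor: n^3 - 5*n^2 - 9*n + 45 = (n - 5)*(n^2 - 9) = (n - 5)*(n + 3)*(n - 3)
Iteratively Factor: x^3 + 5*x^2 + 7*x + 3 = (x + 1)*(x^2 + 4*x + 3) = (x + 1)*(x + 3)*(x + 1)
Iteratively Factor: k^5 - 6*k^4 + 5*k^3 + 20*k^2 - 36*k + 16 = (k - 2)*(k^4 - 4*k^3 - 3*k^2 + 14*k - 8) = (k - 2)*(k + 2)*(k^3 - 6*k^2 + 9*k - 4) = (k - 4)*(k - 2)*(k + 2)*(k^2 - 2*k + 1) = (k - 4)*(k - 2)*(k - 1)*(k + 2)*(k - 1)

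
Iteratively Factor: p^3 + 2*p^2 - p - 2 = (p + 1)*(p^2 + p - 2) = (p + 1)*(p + 2)*(p - 1)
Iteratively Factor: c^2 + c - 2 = (c - 1)*(c + 2)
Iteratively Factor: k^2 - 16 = (k - 4)*(k + 4)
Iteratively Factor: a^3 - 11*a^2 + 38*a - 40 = (a - 2)*(a^2 - 9*a + 20) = (a - 4)*(a - 2)*(a - 5)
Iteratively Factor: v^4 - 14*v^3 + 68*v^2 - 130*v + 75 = (v - 5)*(v^3 - 9*v^2 + 23*v - 15) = (v - 5)^2*(v^2 - 4*v + 3) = (v - 5)^2*(v - 1)*(v - 3)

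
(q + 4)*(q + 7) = q^2 + 11*q + 28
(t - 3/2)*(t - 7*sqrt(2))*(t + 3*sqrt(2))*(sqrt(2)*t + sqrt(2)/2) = sqrt(2)*t^4 - 8*t^3 - sqrt(2)*t^3 - 171*sqrt(2)*t^2/4 + 8*t^2 + 6*t + 42*sqrt(2)*t + 63*sqrt(2)/2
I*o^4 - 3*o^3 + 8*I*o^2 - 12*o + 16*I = (o - 2*I)*(o + 2*I)*(o + 4*I)*(I*o + 1)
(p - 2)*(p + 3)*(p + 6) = p^3 + 7*p^2 - 36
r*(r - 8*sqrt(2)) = r^2 - 8*sqrt(2)*r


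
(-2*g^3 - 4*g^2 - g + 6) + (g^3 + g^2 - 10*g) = -g^3 - 3*g^2 - 11*g + 6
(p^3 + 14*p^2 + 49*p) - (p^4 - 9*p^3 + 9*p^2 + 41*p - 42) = -p^4 + 10*p^3 + 5*p^2 + 8*p + 42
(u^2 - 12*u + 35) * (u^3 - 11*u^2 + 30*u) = u^5 - 23*u^4 + 197*u^3 - 745*u^2 + 1050*u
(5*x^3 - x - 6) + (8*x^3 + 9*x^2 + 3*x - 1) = 13*x^3 + 9*x^2 + 2*x - 7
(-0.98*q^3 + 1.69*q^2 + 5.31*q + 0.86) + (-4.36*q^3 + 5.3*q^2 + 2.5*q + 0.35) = -5.34*q^3 + 6.99*q^2 + 7.81*q + 1.21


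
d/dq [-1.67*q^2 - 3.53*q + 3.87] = -3.34*q - 3.53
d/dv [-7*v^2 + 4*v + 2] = 4 - 14*v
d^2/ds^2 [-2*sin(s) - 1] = 2*sin(s)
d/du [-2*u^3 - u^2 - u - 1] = -6*u^2 - 2*u - 1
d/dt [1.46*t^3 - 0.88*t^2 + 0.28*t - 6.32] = 4.38*t^2 - 1.76*t + 0.28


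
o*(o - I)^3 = o^4 - 3*I*o^3 - 3*o^2 + I*o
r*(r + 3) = r^2 + 3*r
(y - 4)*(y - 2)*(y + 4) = y^3 - 2*y^2 - 16*y + 32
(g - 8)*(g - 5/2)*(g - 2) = g^3 - 25*g^2/2 + 41*g - 40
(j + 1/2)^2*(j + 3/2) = j^3 + 5*j^2/2 + 7*j/4 + 3/8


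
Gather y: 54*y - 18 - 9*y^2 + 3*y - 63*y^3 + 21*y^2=-63*y^3 + 12*y^2 + 57*y - 18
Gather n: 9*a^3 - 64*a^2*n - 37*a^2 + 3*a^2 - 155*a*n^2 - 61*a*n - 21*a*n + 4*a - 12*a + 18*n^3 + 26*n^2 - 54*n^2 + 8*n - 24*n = 9*a^3 - 34*a^2 - 8*a + 18*n^3 + n^2*(-155*a - 28) + n*(-64*a^2 - 82*a - 16)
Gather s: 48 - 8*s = 48 - 8*s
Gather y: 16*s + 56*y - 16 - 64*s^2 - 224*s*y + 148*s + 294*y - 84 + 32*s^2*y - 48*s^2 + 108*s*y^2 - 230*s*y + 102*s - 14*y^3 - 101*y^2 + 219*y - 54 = -112*s^2 + 266*s - 14*y^3 + y^2*(108*s - 101) + y*(32*s^2 - 454*s + 569) - 154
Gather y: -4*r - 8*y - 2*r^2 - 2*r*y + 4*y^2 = -2*r^2 - 4*r + 4*y^2 + y*(-2*r - 8)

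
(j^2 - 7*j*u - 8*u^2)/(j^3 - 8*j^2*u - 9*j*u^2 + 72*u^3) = (-j - u)/(-j^2 + 9*u^2)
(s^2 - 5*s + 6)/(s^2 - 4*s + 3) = (s - 2)/(s - 1)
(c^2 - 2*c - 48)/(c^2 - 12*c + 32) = (c + 6)/(c - 4)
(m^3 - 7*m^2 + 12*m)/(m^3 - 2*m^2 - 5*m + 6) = m*(m - 4)/(m^2 + m - 2)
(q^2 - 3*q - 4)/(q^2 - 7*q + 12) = (q + 1)/(q - 3)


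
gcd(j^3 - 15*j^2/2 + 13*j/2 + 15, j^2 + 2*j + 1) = j + 1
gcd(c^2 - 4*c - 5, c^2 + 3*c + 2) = c + 1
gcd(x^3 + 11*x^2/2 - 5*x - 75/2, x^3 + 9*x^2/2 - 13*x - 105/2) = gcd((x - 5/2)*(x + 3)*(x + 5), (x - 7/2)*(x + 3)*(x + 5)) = x^2 + 8*x + 15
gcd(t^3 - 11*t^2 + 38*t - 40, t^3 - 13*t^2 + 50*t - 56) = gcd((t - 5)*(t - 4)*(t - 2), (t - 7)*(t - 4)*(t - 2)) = t^2 - 6*t + 8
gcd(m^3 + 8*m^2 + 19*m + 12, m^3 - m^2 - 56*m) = 1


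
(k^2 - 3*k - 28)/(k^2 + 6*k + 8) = (k - 7)/(k + 2)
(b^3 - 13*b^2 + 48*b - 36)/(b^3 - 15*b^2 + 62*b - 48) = (b - 6)/(b - 8)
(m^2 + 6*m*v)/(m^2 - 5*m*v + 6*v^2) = m*(m + 6*v)/(m^2 - 5*m*v + 6*v^2)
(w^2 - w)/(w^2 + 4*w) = (w - 1)/(w + 4)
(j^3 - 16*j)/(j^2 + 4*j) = j - 4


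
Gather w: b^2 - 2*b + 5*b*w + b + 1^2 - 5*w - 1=b^2 - b + w*(5*b - 5)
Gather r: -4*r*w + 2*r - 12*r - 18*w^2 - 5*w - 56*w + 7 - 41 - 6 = r*(-4*w - 10) - 18*w^2 - 61*w - 40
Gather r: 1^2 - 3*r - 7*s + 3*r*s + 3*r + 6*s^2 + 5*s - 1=3*r*s + 6*s^2 - 2*s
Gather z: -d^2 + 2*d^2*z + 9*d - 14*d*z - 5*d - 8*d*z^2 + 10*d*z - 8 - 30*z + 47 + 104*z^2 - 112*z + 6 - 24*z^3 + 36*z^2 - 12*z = -d^2 + 4*d - 24*z^3 + z^2*(140 - 8*d) + z*(2*d^2 - 4*d - 154) + 45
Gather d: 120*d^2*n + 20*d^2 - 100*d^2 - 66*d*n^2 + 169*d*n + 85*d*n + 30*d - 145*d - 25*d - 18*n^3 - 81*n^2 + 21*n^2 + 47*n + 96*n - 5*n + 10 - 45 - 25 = d^2*(120*n - 80) + d*(-66*n^2 + 254*n - 140) - 18*n^3 - 60*n^2 + 138*n - 60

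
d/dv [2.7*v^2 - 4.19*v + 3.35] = 5.4*v - 4.19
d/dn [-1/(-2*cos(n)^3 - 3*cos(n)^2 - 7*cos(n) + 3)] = 4*(6*cos(n)^2 + 6*cos(n) + 7)*sin(n)/(-6*sin(n)^2 + 17*cos(n) + cos(3*n))^2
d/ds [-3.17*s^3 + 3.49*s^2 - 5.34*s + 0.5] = -9.51*s^2 + 6.98*s - 5.34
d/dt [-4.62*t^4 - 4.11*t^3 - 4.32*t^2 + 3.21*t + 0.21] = -18.48*t^3 - 12.33*t^2 - 8.64*t + 3.21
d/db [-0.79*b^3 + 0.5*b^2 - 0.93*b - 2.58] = -2.37*b^2 + 1.0*b - 0.93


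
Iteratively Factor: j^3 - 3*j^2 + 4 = (j - 2)*(j^2 - j - 2) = (j - 2)*(j + 1)*(j - 2)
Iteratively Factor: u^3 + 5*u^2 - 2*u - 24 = (u + 4)*(u^2 + u - 6) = (u - 2)*(u + 4)*(u + 3)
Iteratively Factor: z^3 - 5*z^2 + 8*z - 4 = (z - 1)*(z^2 - 4*z + 4) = (z - 2)*(z - 1)*(z - 2)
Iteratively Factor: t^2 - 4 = (t + 2)*(t - 2)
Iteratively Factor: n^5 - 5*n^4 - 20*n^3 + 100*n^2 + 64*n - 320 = (n - 4)*(n^4 - n^3 - 24*n^2 + 4*n + 80) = (n - 4)*(n + 4)*(n^3 - 5*n^2 - 4*n + 20) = (n - 4)*(n + 2)*(n + 4)*(n^2 - 7*n + 10) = (n - 4)*(n - 2)*(n + 2)*(n + 4)*(n - 5)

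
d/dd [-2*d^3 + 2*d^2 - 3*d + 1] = -6*d^2 + 4*d - 3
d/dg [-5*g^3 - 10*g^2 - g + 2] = -15*g^2 - 20*g - 1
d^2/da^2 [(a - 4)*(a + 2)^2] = 6*a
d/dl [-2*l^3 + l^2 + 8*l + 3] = -6*l^2 + 2*l + 8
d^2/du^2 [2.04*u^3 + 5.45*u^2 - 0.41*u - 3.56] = 12.24*u + 10.9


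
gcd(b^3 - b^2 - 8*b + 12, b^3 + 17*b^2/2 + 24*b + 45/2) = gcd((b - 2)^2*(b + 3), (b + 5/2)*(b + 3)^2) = b + 3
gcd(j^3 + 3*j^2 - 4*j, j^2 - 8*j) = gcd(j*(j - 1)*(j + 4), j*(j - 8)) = j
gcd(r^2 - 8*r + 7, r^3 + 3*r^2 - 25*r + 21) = r - 1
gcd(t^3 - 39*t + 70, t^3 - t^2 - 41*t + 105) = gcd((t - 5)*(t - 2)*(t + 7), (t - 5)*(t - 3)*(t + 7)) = t^2 + 2*t - 35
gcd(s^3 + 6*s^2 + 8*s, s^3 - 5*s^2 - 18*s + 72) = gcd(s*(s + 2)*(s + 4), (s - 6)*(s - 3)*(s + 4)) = s + 4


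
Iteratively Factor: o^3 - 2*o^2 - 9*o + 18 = (o - 2)*(o^2 - 9) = (o - 3)*(o - 2)*(o + 3)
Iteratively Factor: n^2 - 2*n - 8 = (n - 4)*(n + 2)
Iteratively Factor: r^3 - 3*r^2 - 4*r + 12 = (r - 3)*(r^2 - 4) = (r - 3)*(r - 2)*(r + 2)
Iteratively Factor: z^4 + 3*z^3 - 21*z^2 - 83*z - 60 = (z + 3)*(z^3 - 21*z - 20) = (z + 1)*(z + 3)*(z^2 - z - 20) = (z - 5)*(z + 1)*(z + 3)*(z + 4)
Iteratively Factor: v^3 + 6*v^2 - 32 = (v - 2)*(v^2 + 8*v + 16) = (v - 2)*(v + 4)*(v + 4)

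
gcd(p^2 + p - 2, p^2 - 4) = p + 2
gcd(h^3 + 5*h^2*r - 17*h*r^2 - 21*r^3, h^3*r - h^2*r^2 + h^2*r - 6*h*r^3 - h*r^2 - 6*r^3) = -h + 3*r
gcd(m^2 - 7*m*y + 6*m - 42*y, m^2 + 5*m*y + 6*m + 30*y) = m + 6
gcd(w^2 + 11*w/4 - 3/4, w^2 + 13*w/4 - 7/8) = w - 1/4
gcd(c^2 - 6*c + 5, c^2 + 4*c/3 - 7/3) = c - 1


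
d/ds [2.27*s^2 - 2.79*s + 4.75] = 4.54*s - 2.79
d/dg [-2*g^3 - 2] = -6*g^2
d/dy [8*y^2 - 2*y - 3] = 16*y - 2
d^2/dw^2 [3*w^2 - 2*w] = 6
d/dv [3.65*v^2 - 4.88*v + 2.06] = 7.3*v - 4.88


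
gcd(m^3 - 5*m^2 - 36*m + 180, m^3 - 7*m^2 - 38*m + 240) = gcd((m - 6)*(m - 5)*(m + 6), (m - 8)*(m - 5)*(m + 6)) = m^2 + m - 30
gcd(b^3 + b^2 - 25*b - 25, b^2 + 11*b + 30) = b + 5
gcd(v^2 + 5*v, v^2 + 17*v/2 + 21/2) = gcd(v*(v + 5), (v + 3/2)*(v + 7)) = 1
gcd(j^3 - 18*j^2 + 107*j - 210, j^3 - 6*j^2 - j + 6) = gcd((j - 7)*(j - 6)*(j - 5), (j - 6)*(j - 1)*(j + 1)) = j - 6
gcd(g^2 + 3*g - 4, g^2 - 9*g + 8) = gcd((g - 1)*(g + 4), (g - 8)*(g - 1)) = g - 1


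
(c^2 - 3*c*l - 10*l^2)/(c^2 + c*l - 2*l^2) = (c - 5*l)/(c - l)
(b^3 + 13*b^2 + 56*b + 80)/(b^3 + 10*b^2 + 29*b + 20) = (b + 4)/(b + 1)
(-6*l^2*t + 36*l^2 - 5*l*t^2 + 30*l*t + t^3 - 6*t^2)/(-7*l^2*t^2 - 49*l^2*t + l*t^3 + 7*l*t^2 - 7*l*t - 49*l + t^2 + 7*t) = (6*l^2*t - 36*l^2 + 5*l*t^2 - 30*l*t - t^3 + 6*t^2)/(7*l^2*t^2 + 49*l^2*t - l*t^3 - 7*l*t^2 + 7*l*t + 49*l - t^2 - 7*t)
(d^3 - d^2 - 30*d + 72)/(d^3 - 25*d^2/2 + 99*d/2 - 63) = 2*(d^2 + 2*d - 24)/(2*d^2 - 19*d + 42)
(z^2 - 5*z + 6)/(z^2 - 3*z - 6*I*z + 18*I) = (z - 2)/(z - 6*I)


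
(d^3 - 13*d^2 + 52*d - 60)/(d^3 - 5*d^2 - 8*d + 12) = (d^2 - 7*d + 10)/(d^2 + d - 2)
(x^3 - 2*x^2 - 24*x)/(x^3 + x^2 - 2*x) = (x^2 - 2*x - 24)/(x^2 + x - 2)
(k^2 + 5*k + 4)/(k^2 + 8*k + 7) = (k + 4)/(k + 7)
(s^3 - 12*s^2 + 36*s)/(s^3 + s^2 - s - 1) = s*(s^2 - 12*s + 36)/(s^3 + s^2 - s - 1)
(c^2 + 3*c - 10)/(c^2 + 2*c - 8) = (c + 5)/(c + 4)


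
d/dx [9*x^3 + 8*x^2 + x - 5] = 27*x^2 + 16*x + 1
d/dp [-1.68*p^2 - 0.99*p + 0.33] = -3.36*p - 0.99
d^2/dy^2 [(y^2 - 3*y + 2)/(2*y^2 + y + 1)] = 4*(-7*y^3 + 9*y^2 + 15*y + 1)/(8*y^6 + 12*y^5 + 18*y^4 + 13*y^3 + 9*y^2 + 3*y + 1)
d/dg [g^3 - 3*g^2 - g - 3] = 3*g^2 - 6*g - 1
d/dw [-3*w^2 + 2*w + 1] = 2 - 6*w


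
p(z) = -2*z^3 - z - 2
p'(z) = -6*z^2 - 1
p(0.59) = -3.00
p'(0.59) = -3.09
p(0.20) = -2.22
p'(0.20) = -1.24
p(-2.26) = 23.35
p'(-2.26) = -31.65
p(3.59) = -98.13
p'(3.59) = -78.33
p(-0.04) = -1.96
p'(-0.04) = -1.01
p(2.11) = -22.90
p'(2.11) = -27.71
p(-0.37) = -1.53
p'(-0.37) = -1.82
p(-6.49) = 551.21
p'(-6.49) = -253.72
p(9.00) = -1469.00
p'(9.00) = -487.00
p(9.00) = -1469.00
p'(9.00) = -487.00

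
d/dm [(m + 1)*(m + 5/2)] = 2*m + 7/2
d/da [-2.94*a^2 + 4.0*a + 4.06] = 4.0 - 5.88*a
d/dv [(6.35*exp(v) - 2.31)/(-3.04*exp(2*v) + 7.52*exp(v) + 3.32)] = (19.304*exp(2*v) - 14.0448*exp(v) + 38.4532)*exp(v)/(9.2416*exp(4*v) - 45.7216*exp(3*v) + 36.3648*exp(2*v) + 49.9328*exp(v) + 11.0224)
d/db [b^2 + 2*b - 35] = 2*b + 2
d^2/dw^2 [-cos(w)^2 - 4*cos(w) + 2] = 4*cos(w) + 2*cos(2*w)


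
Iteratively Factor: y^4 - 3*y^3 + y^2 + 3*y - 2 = (y - 1)*(y^3 - 2*y^2 - y + 2) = (y - 1)*(y + 1)*(y^2 - 3*y + 2) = (y - 2)*(y - 1)*(y + 1)*(y - 1)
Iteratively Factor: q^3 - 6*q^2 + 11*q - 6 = (q - 2)*(q^2 - 4*q + 3) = (q - 2)*(q - 1)*(q - 3)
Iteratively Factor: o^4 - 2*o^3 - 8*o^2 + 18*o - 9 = (o - 3)*(o^3 + o^2 - 5*o + 3) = (o - 3)*(o - 1)*(o^2 + 2*o - 3) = (o - 3)*(o - 1)^2*(o + 3)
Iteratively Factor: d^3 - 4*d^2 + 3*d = (d - 3)*(d^2 - d) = (d - 3)*(d - 1)*(d)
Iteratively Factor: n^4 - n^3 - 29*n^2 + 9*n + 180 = (n + 4)*(n^3 - 5*n^2 - 9*n + 45) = (n + 3)*(n + 4)*(n^2 - 8*n + 15) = (n - 5)*(n + 3)*(n + 4)*(n - 3)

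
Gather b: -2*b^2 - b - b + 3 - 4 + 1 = -2*b^2 - 2*b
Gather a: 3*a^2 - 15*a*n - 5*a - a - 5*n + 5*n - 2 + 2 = 3*a^2 + a*(-15*n - 6)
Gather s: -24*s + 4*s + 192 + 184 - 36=340 - 20*s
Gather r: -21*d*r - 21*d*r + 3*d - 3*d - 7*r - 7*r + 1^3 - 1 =r*(-42*d - 14)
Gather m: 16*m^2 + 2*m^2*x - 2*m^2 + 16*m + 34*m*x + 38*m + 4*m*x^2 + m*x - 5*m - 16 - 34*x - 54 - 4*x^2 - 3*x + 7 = m^2*(2*x + 14) + m*(4*x^2 + 35*x + 49) - 4*x^2 - 37*x - 63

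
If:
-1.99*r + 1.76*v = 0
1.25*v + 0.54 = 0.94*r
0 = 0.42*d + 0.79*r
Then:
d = 2.15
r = -1.14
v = -1.29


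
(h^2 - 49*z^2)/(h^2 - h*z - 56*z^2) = (-h + 7*z)/(-h + 8*z)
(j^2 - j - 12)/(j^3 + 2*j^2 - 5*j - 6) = (j - 4)/(j^2 - j - 2)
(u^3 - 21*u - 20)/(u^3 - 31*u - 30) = (u^2 - u - 20)/(u^2 - u - 30)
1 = 1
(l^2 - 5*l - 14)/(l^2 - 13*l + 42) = (l + 2)/(l - 6)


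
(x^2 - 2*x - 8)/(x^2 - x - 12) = (x + 2)/(x + 3)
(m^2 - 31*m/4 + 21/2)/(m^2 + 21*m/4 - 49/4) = (m - 6)/(m + 7)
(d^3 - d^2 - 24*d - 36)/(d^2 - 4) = (d^2 - 3*d - 18)/(d - 2)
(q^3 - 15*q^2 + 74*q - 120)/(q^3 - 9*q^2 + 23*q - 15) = (q^2 - 10*q + 24)/(q^2 - 4*q + 3)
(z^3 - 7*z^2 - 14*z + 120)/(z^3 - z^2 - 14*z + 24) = (z^2 - 11*z + 30)/(z^2 - 5*z + 6)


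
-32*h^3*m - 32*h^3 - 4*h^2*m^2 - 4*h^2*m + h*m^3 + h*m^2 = (-8*h + m)*(4*h + m)*(h*m + h)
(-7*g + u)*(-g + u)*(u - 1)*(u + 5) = 7*g^2*u^2 + 28*g^2*u - 35*g^2 - 8*g*u^3 - 32*g*u^2 + 40*g*u + u^4 + 4*u^3 - 5*u^2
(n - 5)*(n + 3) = n^2 - 2*n - 15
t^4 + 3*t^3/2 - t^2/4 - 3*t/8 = t*(t - 1/2)*(t + 1/2)*(t + 3/2)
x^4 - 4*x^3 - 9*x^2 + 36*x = x*(x - 4)*(x - 3)*(x + 3)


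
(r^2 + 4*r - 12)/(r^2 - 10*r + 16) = (r + 6)/(r - 8)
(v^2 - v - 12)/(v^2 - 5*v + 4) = (v + 3)/(v - 1)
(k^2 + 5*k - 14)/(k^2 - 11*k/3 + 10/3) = 3*(k + 7)/(3*k - 5)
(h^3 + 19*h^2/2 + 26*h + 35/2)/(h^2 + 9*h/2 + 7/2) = h + 5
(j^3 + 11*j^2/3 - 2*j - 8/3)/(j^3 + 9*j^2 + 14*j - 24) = (j + 2/3)/(j + 6)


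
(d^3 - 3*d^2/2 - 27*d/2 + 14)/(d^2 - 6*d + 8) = (2*d^2 + 5*d - 7)/(2*(d - 2))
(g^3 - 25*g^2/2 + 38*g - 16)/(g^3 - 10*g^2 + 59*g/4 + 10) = 2*(2*g^2 - 9*g + 4)/(4*g^2 - 8*g - 5)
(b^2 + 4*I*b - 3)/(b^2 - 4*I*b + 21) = (b + I)/(b - 7*I)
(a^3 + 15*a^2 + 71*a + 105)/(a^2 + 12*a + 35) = a + 3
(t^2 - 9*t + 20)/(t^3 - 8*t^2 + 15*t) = (t - 4)/(t*(t - 3))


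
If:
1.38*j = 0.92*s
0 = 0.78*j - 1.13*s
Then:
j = 0.00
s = 0.00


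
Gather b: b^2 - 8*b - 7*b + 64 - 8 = b^2 - 15*b + 56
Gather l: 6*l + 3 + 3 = 6*l + 6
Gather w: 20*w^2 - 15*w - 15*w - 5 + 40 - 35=20*w^2 - 30*w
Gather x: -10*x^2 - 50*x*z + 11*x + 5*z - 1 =-10*x^2 + x*(11 - 50*z) + 5*z - 1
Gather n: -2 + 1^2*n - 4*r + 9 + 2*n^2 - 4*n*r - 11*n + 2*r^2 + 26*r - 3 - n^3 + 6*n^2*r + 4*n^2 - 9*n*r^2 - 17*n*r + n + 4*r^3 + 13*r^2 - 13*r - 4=-n^3 + n^2*(6*r + 6) + n*(-9*r^2 - 21*r - 9) + 4*r^3 + 15*r^2 + 9*r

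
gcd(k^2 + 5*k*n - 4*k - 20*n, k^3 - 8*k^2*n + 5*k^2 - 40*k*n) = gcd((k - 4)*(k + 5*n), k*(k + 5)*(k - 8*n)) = 1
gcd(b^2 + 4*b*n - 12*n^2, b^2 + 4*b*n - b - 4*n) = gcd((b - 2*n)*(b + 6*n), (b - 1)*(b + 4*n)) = 1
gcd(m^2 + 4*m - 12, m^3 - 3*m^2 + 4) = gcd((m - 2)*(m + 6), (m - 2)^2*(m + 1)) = m - 2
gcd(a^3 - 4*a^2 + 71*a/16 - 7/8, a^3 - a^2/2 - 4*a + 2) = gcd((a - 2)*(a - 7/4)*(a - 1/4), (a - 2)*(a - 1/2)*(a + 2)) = a - 2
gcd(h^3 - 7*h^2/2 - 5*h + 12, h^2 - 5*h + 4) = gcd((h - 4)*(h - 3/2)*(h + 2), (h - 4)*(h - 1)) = h - 4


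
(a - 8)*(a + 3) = a^2 - 5*a - 24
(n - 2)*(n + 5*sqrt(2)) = n^2 - 2*n + 5*sqrt(2)*n - 10*sqrt(2)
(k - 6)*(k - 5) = k^2 - 11*k + 30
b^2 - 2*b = b*(b - 2)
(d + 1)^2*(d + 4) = d^3 + 6*d^2 + 9*d + 4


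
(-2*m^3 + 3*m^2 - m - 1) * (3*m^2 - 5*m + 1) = -6*m^5 + 19*m^4 - 20*m^3 + 5*m^2 + 4*m - 1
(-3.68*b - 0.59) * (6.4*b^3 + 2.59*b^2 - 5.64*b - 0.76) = -23.552*b^4 - 13.3072*b^3 + 19.2271*b^2 + 6.1244*b + 0.4484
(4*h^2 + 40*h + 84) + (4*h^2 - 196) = 8*h^2 + 40*h - 112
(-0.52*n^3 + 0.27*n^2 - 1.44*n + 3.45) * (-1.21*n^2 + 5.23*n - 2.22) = 0.6292*n^5 - 3.0463*n^4 + 4.3089*n^3 - 12.3051*n^2 + 21.2403*n - 7.659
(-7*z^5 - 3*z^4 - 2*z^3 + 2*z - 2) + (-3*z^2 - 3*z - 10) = -7*z^5 - 3*z^4 - 2*z^3 - 3*z^2 - z - 12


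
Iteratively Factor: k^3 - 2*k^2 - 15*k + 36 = (k - 3)*(k^2 + k - 12) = (k - 3)^2*(k + 4)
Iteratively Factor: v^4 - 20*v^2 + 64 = (v - 4)*(v^3 + 4*v^2 - 4*v - 16) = (v - 4)*(v - 2)*(v^2 + 6*v + 8) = (v - 4)*(v - 2)*(v + 2)*(v + 4)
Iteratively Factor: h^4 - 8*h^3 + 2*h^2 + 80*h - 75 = (h - 5)*(h^3 - 3*h^2 - 13*h + 15) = (h - 5)*(h - 1)*(h^2 - 2*h - 15) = (h - 5)^2*(h - 1)*(h + 3)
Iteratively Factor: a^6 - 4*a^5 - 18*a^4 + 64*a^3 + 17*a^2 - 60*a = (a - 1)*(a^5 - 3*a^4 - 21*a^3 + 43*a^2 + 60*a) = (a - 3)*(a - 1)*(a^4 - 21*a^2 - 20*a) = (a - 5)*(a - 3)*(a - 1)*(a^3 + 5*a^2 + 4*a) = a*(a - 5)*(a - 3)*(a - 1)*(a^2 + 5*a + 4) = a*(a - 5)*(a - 3)*(a - 1)*(a + 1)*(a + 4)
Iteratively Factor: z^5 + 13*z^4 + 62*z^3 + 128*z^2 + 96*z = (z + 3)*(z^4 + 10*z^3 + 32*z^2 + 32*z) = (z + 3)*(z + 4)*(z^3 + 6*z^2 + 8*z) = (z + 3)*(z + 4)^2*(z^2 + 2*z) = (z + 2)*(z + 3)*(z + 4)^2*(z)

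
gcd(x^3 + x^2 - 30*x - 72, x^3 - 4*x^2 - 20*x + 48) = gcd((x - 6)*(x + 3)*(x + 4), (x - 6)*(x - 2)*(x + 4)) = x^2 - 2*x - 24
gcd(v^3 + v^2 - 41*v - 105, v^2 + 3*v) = v + 3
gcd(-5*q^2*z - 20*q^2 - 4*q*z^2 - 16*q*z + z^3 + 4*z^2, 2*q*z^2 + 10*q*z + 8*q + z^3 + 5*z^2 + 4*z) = z + 4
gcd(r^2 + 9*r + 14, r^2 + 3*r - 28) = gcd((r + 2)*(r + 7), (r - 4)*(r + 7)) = r + 7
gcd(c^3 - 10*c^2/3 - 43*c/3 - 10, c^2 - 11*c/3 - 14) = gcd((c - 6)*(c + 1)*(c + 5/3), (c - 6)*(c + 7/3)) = c - 6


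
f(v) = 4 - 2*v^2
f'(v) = -4*v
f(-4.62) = -38.69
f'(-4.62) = 18.48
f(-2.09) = -4.74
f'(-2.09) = 8.36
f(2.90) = -12.82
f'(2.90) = -11.60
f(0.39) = 3.70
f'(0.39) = -1.56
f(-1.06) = 1.75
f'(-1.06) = 4.24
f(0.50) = 3.50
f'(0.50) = -2.00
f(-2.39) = -7.42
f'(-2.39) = 9.56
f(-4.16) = -30.61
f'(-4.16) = 16.64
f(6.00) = -68.00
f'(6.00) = -24.00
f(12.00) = -284.00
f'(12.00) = -48.00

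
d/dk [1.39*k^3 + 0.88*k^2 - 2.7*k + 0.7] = 4.17*k^2 + 1.76*k - 2.7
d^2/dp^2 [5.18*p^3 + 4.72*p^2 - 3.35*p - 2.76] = 31.08*p + 9.44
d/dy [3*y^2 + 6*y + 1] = 6*y + 6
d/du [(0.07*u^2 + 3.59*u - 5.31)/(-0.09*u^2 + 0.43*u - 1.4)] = (0.3532*u^2 - 1.1518*u - 2.7427)/(0.0081*u^4 - 0.0774*u^3 + 0.4369*u^2 - 1.204*u + 1.96)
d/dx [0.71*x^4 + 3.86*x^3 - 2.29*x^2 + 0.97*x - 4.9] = 2.84*x^3 + 11.58*x^2 - 4.58*x + 0.97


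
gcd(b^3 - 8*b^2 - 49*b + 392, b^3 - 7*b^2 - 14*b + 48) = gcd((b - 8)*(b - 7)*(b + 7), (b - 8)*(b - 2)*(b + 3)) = b - 8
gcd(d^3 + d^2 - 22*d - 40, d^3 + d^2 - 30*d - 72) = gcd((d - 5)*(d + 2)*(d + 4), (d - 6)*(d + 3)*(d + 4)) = d + 4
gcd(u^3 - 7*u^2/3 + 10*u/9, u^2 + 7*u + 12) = 1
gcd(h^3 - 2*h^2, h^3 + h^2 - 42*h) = h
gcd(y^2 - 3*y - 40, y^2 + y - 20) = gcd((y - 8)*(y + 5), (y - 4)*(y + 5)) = y + 5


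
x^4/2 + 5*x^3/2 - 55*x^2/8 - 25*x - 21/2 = (x/2 + 1)*(x - 7/2)*(x + 1/2)*(x + 6)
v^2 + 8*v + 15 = (v + 3)*(v + 5)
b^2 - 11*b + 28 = (b - 7)*(b - 4)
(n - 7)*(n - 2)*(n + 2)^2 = n^4 - 5*n^3 - 18*n^2 + 20*n + 56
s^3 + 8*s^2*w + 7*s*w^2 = s*(s + w)*(s + 7*w)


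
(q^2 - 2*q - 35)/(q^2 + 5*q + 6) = (q^2 - 2*q - 35)/(q^2 + 5*q + 6)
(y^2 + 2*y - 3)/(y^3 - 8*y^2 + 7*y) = (y + 3)/(y*(y - 7))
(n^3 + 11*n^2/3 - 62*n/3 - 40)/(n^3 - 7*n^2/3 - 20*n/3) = (n + 6)/n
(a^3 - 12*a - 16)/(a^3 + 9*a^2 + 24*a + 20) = (a - 4)/(a + 5)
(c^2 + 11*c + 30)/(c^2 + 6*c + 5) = (c + 6)/(c + 1)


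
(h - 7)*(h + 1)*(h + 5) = h^3 - h^2 - 37*h - 35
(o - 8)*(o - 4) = o^2 - 12*o + 32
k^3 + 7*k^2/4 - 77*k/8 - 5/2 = (k - 5/2)*(k + 1/4)*(k + 4)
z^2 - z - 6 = (z - 3)*(z + 2)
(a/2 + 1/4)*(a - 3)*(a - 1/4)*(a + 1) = a^4/2 - 7*a^3/8 - 29*a^2/16 - a/4 + 3/16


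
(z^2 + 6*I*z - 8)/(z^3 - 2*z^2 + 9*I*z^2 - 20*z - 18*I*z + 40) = (z + 2*I)/(z^2 + z*(-2 + 5*I) - 10*I)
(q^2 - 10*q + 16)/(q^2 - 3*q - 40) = (q - 2)/(q + 5)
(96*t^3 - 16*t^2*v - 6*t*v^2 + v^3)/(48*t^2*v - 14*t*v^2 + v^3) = (16*t^2 - v^2)/(v*(8*t - v))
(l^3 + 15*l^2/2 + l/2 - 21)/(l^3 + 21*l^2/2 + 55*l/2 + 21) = (2*l - 3)/(2*l + 3)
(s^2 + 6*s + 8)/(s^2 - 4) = (s + 4)/(s - 2)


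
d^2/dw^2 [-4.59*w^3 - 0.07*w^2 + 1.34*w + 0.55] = -27.54*w - 0.14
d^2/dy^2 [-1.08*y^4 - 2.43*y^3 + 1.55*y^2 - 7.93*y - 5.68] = -12.96*y^2 - 14.58*y + 3.1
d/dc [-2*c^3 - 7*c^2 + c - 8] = -6*c^2 - 14*c + 1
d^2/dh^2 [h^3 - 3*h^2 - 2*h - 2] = 6*h - 6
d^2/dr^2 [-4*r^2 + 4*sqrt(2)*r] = -8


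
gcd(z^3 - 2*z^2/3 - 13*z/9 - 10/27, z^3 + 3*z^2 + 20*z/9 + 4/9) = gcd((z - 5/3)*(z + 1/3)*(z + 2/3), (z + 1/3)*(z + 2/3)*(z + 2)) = z^2 + z + 2/9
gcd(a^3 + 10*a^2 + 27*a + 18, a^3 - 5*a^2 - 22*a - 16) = a + 1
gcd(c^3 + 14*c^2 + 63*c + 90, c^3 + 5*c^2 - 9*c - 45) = c^2 + 8*c + 15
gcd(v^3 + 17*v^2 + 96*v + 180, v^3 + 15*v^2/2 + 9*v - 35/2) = v + 5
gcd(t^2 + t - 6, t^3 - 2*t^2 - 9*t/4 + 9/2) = t - 2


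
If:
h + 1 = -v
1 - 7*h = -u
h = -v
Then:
No Solution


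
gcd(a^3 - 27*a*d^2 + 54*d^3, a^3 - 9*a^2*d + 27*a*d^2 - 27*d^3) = a^2 - 6*a*d + 9*d^2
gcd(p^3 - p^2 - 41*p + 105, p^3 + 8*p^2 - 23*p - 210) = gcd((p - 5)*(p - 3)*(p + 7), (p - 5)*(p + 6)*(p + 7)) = p^2 + 2*p - 35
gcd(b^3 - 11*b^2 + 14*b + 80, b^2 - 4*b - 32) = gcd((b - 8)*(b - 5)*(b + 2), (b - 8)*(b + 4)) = b - 8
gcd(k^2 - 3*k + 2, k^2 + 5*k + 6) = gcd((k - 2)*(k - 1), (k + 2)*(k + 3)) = 1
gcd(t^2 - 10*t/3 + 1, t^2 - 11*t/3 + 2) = t - 3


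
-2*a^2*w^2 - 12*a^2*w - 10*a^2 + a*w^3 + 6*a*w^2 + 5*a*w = (-2*a + w)*(w + 5)*(a*w + a)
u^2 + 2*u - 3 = (u - 1)*(u + 3)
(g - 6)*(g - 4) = g^2 - 10*g + 24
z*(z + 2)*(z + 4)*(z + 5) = z^4 + 11*z^3 + 38*z^2 + 40*z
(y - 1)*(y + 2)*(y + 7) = y^3 + 8*y^2 + 5*y - 14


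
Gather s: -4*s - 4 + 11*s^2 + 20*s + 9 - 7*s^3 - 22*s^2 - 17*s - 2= -7*s^3 - 11*s^2 - s + 3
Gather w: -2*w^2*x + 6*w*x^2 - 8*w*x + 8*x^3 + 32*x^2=-2*w^2*x + w*(6*x^2 - 8*x) + 8*x^3 + 32*x^2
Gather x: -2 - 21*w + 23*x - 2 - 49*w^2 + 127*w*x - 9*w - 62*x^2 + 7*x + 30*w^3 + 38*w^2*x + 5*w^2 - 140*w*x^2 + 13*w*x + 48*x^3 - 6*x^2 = 30*w^3 - 44*w^2 - 30*w + 48*x^3 + x^2*(-140*w - 68) + x*(38*w^2 + 140*w + 30) - 4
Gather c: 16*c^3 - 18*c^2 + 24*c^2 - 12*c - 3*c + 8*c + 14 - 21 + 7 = 16*c^3 + 6*c^2 - 7*c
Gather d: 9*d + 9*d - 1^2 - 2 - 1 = 18*d - 4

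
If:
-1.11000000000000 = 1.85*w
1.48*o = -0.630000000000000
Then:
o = -0.43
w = -0.60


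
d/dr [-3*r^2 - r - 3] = -6*r - 1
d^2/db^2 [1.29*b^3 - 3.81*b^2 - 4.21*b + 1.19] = 7.74*b - 7.62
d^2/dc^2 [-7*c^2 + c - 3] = -14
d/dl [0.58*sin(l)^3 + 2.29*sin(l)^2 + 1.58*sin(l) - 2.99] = (1.74*sin(l)^2 + 4.58*sin(l) + 1.58)*cos(l)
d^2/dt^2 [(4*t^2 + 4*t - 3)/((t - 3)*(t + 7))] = 6*(-4*t^3 + 81*t^2 + 72*t + 663)/(t^6 + 12*t^5 - 15*t^4 - 440*t^3 + 315*t^2 + 5292*t - 9261)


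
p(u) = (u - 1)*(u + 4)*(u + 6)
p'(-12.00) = 230.00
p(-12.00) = -624.00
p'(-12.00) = 230.00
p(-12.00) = -624.00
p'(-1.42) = -5.51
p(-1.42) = -28.60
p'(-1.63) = -7.37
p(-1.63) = -27.24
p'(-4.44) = -6.78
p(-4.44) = 3.73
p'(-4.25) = -8.31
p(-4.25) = 2.30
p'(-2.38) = -11.85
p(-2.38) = -19.82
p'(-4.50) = -6.25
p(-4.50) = 4.12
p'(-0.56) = 4.86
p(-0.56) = -29.19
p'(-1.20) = -3.28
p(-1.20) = -29.57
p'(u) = (u - 1)*(u + 4) + (u - 1)*(u + 6) + (u + 4)*(u + 6) = 3*u^2 + 18*u + 14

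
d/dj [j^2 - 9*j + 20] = 2*j - 9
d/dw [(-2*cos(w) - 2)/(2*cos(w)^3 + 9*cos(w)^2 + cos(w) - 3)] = -2*(-15*sin(w)^2 + 21*cos(w) + cos(3*w) + 19)*sin(w)/((2*cos(w) - 1)^2*(-sin(w)^2 + 5*cos(w) + 4)^2)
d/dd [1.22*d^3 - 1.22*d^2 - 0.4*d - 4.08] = 3.66*d^2 - 2.44*d - 0.4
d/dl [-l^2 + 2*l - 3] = 2 - 2*l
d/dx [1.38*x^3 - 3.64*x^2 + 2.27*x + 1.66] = 4.14*x^2 - 7.28*x + 2.27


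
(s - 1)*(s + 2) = s^2 + s - 2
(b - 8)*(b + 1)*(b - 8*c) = b^3 - 8*b^2*c - 7*b^2 + 56*b*c - 8*b + 64*c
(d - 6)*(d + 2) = d^2 - 4*d - 12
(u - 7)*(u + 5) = u^2 - 2*u - 35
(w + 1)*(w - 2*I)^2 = w^3 + w^2 - 4*I*w^2 - 4*w - 4*I*w - 4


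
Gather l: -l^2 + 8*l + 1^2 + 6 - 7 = -l^2 + 8*l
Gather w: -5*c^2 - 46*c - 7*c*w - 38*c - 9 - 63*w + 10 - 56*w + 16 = -5*c^2 - 84*c + w*(-7*c - 119) + 17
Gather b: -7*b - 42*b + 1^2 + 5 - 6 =-49*b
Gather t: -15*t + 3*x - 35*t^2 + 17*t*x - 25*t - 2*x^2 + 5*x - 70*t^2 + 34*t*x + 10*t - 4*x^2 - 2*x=-105*t^2 + t*(51*x - 30) - 6*x^2 + 6*x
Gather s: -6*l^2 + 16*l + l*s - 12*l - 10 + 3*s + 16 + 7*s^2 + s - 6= -6*l^2 + 4*l + 7*s^2 + s*(l + 4)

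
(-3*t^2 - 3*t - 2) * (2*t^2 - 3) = -6*t^4 - 6*t^3 + 5*t^2 + 9*t + 6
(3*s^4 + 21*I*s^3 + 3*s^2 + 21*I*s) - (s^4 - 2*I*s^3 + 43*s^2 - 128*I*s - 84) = 2*s^4 + 23*I*s^3 - 40*s^2 + 149*I*s + 84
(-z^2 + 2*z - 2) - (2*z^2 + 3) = -3*z^2 + 2*z - 5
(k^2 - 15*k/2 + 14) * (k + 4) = k^3 - 7*k^2/2 - 16*k + 56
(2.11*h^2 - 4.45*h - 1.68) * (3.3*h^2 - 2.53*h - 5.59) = 6.963*h^4 - 20.0233*h^3 - 6.0804*h^2 + 29.1259*h + 9.3912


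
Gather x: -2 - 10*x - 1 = -10*x - 3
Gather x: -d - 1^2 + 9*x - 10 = -d + 9*x - 11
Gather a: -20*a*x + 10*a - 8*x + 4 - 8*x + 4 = a*(10 - 20*x) - 16*x + 8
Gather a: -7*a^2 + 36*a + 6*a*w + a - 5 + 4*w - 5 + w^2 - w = -7*a^2 + a*(6*w + 37) + w^2 + 3*w - 10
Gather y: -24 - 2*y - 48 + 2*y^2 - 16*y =2*y^2 - 18*y - 72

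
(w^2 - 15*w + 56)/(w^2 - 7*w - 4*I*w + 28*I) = (w - 8)/(w - 4*I)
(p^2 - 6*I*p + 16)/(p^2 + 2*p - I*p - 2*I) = (p^2 - 6*I*p + 16)/(p^2 + p*(2 - I) - 2*I)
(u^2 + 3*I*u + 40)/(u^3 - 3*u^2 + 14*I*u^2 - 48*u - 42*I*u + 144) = (u - 5*I)/(u^2 + u*(-3 + 6*I) - 18*I)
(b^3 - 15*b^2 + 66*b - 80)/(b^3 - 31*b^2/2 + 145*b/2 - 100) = 2*(b - 2)/(2*b - 5)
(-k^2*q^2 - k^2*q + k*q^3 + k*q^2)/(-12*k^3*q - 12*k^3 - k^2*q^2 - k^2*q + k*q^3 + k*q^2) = q*(-k + q)/(-12*k^2 - k*q + q^2)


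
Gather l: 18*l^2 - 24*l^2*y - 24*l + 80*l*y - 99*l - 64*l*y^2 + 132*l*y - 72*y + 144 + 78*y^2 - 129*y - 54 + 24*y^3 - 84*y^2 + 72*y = l^2*(18 - 24*y) + l*(-64*y^2 + 212*y - 123) + 24*y^3 - 6*y^2 - 129*y + 90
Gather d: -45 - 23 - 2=-70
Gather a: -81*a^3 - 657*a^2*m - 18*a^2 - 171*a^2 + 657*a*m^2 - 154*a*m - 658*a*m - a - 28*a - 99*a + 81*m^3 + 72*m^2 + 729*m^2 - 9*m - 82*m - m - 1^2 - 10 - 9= -81*a^3 + a^2*(-657*m - 189) + a*(657*m^2 - 812*m - 128) + 81*m^3 + 801*m^2 - 92*m - 20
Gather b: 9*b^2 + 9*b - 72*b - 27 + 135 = 9*b^2 - 63*b + 108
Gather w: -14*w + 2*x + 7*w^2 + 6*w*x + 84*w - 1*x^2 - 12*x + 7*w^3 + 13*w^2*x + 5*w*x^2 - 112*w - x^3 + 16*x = 7*w^3 + w^2*(13*x + 7) + w*(5*x^2 + 6*x - 42) - x^3 - x^2 + 6*x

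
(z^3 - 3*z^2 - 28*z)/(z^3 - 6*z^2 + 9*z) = (z^2 - 3*z - 28)/(z^2 - 6*z + 9)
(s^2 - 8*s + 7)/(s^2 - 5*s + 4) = (s - 7)/(s - 4)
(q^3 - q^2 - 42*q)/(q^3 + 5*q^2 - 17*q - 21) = q*(q^2 - q - 42)/(q^3 + 5*q^2 - 17*q - 21)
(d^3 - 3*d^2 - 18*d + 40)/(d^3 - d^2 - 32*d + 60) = (d + 4)/(d + 6)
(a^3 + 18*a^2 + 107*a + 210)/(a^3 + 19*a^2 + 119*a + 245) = (a + 6)/(a + 7)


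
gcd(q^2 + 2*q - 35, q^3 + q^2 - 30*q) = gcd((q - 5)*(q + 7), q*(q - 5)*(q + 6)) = q - 5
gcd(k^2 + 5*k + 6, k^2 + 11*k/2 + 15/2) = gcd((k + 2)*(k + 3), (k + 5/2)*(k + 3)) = k + 3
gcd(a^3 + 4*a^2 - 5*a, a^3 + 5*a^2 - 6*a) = a^2 - a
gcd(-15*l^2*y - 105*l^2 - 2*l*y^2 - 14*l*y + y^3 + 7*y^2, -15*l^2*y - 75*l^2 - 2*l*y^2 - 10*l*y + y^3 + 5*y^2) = -15*l^2 - 2*l*y + y^2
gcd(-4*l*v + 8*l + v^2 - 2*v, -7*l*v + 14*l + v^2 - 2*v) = v - 2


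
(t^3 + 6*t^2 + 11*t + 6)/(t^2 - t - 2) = (t^2 + 5*t + 6)/(t - 2)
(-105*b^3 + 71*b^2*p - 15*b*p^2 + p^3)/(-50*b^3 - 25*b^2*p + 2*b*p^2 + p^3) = (21*b^2 - 10*b*p + p^2)/(10*b^2 + 7*b*p + p^2)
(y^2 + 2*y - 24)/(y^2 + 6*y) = (y - 4)/y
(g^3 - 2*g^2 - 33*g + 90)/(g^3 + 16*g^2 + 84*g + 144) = (g^2 - 8*g + 15)/(g^2 + 10*g + 24)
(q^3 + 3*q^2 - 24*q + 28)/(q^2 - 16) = (q^3 + 3*q^2 - 24*q + 28)/(q^2 - 16)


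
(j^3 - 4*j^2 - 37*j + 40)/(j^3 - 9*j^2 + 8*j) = (j + 5)/j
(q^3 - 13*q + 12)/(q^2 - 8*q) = (q^3 - 13*q + 12)/(q*(q - 8))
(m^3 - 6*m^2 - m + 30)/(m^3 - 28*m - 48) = (m^2 - 8*m + 15)/(m^2 - 2*m - 24)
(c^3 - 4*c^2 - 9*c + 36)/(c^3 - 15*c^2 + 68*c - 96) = (c + 3)/(c - 8)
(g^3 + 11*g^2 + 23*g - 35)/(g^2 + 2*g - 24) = (g^3 + 11*g^2 + 23*g - 35)/(g^2 + 2*g - 24)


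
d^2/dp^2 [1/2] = 0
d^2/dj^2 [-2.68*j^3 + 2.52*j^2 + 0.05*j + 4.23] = 5.04 - 16.08*j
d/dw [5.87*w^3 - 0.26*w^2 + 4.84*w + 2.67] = 17.61*w^2 - 0.52*w + 4.84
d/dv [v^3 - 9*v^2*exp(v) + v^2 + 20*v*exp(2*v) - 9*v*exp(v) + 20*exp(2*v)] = -9*v^2*exp(v) + 3*v^2 + 40*v*exp(2*v) - 27*v*exp(v) + 2*v + 60*exp(2*v) - 9*exp(v)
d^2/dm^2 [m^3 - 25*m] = 6*m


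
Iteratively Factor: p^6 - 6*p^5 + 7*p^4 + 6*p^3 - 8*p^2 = (p - 4)*(p^5 - 2*p^4 - p^3 + 2*p^2) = (p - 4)*(p - 2)*(p^4 - p^2) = p*(p - 4)*(p - 2)*(p^3 - p) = p*(p - 4)*(p - 2)*(p + 1)*(p^2 - p) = p^2*(p - 4)*(p - 2)*(p + 1)*(p - 1)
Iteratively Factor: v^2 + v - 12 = (v - 3)*(v + 4)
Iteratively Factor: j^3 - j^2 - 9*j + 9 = (j - 3)*(j^2 + 2*j - 3) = (j - 3)*(j - 1)*(j + 3)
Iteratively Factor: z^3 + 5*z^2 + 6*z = (z)*(z^2 + 5*z + 6) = z*(z + 2)*(z + 3)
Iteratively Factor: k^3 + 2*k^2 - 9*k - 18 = (k + 2)*(k^2 - 9) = (k - 3)*(k + 2)*(k + 3)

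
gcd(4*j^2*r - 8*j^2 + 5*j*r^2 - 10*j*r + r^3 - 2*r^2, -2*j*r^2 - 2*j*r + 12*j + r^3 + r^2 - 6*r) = r - 2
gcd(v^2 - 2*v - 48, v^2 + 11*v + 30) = v + 6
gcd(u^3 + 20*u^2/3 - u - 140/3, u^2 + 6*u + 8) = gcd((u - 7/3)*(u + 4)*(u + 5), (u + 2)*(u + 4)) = u + 4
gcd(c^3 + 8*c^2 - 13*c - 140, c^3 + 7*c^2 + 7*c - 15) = c + 5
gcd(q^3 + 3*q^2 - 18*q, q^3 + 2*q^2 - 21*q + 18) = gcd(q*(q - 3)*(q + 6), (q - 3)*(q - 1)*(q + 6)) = q^2 + 3*q - 18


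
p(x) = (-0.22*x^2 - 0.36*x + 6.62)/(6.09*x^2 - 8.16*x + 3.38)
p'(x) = (8.16 - 12.18*x)*(-0.22*x^2 - 0.36*x + 6.62)/(6.09*x^2 - 8.16*x + 3.38)^2 + (-0.44*x - 0.36)/(6.09*x^2 - 8.16*x + 3.38)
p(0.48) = 7.38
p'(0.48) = 19.06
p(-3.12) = 0.06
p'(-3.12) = 0.04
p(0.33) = 4.80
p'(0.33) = 14.33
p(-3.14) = 0.06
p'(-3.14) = 0.04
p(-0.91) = 0.43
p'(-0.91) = 0.52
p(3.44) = 0.06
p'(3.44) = -0.08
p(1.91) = 0.51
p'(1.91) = -0.89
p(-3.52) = 0.05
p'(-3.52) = 0.03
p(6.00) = -0.02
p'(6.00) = -0.01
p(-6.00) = 0.00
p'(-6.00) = 0.01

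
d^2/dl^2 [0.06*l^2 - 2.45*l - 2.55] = 0.120000000000000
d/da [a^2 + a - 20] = 2*a + 1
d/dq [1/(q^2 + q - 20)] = (-2*q - 1)/(q^2 + q - 20)^2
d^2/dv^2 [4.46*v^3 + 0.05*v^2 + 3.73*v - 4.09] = 26.76*v + 0.1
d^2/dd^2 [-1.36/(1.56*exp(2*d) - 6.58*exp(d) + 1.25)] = (-1.36*(3.12*exp(d) - 6.58)*(6.24*exp(d) - 13.16)*exp(d) + (8.4864*exp(d) - 8.9488)*(1.56*exp(2*d) - 6.58*exp(d) + 1.25))*exp(d)/(1.56*exp(2*d) - 6.58*exp(d) + 1.25)^3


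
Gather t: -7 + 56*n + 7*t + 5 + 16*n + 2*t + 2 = 72*n + 9*t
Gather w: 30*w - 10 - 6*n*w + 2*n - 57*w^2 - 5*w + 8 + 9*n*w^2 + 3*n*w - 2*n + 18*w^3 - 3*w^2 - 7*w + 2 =18*w^3 + w^2*(9*n - 60) + w*(18 - 3*n)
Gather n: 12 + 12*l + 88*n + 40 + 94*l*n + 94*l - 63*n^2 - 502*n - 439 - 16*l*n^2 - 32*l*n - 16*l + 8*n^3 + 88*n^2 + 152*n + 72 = 90*l + 8*n^3 + n^2*(25 - 16*l) + n*(62*l - 262) - 315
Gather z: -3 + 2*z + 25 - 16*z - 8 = 14 - 14*z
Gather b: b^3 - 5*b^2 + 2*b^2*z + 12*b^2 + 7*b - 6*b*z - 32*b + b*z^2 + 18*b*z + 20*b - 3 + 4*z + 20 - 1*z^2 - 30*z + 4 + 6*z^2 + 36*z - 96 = b^3 + b^2*(2*z + 7) + b*(z^2 + 12*z - 5) + 5*z^2 + 10*z - 75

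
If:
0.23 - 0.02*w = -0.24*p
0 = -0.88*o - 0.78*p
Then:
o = 0.849431818181818 - 0.0738636363636364*w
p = 0.0833333333333333*w - 0.958333333333333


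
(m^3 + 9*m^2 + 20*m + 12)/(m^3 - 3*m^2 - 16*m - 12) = (m + 6)/(m - 6)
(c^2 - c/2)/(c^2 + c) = (c - 1/2)/(c + 1)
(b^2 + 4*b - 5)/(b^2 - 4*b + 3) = (b + 5)/(b - 3)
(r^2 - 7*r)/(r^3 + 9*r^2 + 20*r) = (r - 7)/(r^2 + 9*r + 20)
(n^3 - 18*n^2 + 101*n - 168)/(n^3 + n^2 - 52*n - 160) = (n^2 - 10*n + 21)/(n^2 + 9*n + 20)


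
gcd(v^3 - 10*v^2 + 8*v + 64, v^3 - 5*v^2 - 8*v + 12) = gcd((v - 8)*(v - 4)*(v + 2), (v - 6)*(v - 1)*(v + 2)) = v + 2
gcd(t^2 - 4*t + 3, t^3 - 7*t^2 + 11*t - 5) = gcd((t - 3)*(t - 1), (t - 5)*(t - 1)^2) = t - 1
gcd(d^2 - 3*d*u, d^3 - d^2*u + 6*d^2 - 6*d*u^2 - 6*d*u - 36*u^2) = -d + 3*u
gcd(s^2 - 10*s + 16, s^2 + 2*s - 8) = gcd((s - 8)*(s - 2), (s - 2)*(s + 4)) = s - 2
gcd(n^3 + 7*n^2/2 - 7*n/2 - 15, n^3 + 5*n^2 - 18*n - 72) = n + 3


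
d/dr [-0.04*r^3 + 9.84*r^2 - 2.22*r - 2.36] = -0.12*r^2 + 19.68*r - 2.22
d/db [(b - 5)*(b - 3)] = 2*b - 8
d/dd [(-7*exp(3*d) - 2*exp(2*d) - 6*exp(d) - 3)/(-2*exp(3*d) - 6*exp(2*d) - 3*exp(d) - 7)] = (38*exp(4*d) + 18*exp(3*d) + 99*exp(2*d) - 8*exp(d) + 33)*exp(d)/(4*exp(6*d) + 24*exp(5*d) + 48*exp(4*d) + 64*exp(3*d) + 93*exp(2*d) + 42*exp(d) + 49)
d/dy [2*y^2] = 4*y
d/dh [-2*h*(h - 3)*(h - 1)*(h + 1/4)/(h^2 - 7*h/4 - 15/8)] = 4*(-64*h^5 + 288*h^4 - 180*h^3 - 539*h^2 + 240*h + 45)/(64*h^4 - 224*h^3 - 44*h^2 + 420*h + 225)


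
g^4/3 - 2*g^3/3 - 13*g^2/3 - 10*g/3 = g*(g/3 + 1/3)*(g - 5)*(g + 2)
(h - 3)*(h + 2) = h^2 - h - 6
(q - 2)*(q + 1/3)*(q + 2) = q^3 + q^2/3 - 4*q - 4/3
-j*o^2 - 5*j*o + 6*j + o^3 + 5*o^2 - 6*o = (-j + o)*(o - 1)*(o + 6)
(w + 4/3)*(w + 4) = w^2 + 16*w/3 + 16/3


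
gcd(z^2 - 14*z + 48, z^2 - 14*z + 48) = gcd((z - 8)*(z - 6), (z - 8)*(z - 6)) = z^2 - 14*z + 48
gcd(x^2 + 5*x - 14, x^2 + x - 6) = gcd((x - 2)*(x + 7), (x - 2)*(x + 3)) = x - 2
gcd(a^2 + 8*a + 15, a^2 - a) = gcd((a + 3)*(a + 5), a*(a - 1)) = 1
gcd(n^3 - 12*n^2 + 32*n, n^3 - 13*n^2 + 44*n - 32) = n^2 - 12*n + 32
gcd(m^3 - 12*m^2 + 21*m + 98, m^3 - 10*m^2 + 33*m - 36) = 1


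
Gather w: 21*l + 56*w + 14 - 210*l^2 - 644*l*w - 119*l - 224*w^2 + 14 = -210*l^2 - 98*l - 224*w^2 + w*(56 - 644*l) + 28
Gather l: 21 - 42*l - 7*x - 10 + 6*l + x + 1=-36*l - 6*x + 12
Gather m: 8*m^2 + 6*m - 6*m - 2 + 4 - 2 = 8*m^2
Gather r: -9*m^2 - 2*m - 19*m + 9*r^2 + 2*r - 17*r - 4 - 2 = -9*m^2 - 21*m + 9*r^2 - 15*r - 6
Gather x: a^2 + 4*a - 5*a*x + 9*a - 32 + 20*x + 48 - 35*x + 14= a^2 + 13*a + x*(-5*a - 15) + 30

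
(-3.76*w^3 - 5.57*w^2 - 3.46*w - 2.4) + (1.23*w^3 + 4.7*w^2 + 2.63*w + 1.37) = -2.53*w^3 - 0.87*w^2 - 0.83*w - 1.03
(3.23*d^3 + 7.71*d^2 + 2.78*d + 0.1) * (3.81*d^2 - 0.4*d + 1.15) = 12.3063*d^5 + 28.0831*d^4 + 11.2223*d^3 + 8.1355*d^2 + 3.157*d + 0.115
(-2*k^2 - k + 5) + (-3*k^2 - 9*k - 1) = -5*k^2 - 10*k + 4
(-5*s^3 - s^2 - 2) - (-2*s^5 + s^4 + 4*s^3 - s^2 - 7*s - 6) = 2*s^5 - s^4 - 9*s^3 + 7*s + 4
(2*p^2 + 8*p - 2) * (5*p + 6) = 10*p^3 + 52*p^2 + 38*p - 12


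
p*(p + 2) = p^2 + 2*p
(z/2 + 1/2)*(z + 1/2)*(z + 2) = z^3/2 + 7*z^2/4 + 7*z/4 + 1/2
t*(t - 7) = t^2 - 7*t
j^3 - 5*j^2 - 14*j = j*(j - 7)*(j + 2)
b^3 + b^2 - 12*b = b*(b - 3)*(b + 4)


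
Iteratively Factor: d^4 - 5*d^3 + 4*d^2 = (d - 4)*(d^3 - d^2) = d*(d - 4)*(d^2 - d) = d^2*(d - 4)*(d - 1)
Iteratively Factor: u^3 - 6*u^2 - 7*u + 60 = (u - 4)*(u^2 - 2*u - 15) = (u - 5)*(u - 4)*(u + 3)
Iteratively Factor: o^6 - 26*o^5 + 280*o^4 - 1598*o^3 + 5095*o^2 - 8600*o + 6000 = (o - 4)*(o^5 - 22*o^4 + 192*o^3 - 830*o^2 + 1775*o - 1500) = (o - 5)*(o - 4)*(o^4 - 17*o^3 + 107*o^2 - 295*o + 300) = (o - 5)*(o - 4)^2*(o^3 - 13*o^2 + 55*o - 75) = (o - 5)^2*(o - 4)^2*(o^2 - 8*o + 15) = (o - 5)^2*(o - 4)^2*(o - 3)*(o - 5)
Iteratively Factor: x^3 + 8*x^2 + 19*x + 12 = (x + 3)*(x^2 + 5*x + 4) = (x + 1)*(x + 3)*(x + 4)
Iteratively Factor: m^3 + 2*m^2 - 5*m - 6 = (m - 2)*(m^2 + 4*m + 3) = (m - 2)*(m + 1)*(m + 3)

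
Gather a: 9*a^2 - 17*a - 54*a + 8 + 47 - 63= 9*a^2 - 71*a - 8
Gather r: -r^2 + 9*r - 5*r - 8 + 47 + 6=-r^2 + 4*r + 45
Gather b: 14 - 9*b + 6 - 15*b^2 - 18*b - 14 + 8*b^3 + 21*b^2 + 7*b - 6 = 8*b^3 + 6*b^2 - 20*b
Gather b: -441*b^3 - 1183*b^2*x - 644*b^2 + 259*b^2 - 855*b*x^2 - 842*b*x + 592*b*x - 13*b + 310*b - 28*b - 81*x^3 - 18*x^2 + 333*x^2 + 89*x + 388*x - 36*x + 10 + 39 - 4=-441*b^3 + b^2*(-1183*x - 385) + b*(-855*x^2 - 250*x + 269) - 81*x^3 + 315*x^2 + 441*x + 45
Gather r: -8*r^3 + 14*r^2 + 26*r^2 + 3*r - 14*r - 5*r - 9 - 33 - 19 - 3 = -8*r^3 + 40*r^2 - 16*r - 64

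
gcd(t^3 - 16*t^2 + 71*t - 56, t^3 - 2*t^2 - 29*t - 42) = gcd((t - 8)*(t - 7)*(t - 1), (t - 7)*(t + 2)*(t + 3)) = t - 7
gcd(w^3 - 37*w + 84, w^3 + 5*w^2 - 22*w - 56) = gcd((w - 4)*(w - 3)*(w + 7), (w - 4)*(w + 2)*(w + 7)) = w^2 + 3*w - 28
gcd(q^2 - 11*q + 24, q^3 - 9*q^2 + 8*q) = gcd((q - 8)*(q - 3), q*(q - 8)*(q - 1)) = q - 8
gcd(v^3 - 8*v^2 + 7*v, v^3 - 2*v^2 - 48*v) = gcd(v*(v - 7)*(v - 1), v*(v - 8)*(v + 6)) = v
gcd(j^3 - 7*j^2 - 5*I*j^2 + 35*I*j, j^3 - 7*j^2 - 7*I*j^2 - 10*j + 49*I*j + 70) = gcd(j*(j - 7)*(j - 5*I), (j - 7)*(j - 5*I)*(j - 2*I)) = j^2 + j*(-7 - 5*I) + 35*I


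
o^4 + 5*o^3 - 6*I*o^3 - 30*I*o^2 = o^2*(o + 5)*(o - 6*I)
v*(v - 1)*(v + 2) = v^3 + v^2 - 2*v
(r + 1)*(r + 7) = r^2 + 8*r + 7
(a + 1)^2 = a^2 + 2*a + 1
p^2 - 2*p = p*(p - 2)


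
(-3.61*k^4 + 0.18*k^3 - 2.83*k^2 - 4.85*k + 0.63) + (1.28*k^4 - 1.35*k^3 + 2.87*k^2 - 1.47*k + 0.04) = -2.33*k^4 - 1.17*k^3 + 0.04*k^2 - 6.32*k + 0.67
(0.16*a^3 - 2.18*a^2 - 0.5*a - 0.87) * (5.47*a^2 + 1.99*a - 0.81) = 0.8752*a^5 - 11.6062*a^4 - 7.2028*a^3 - 3.9881*a^2 - 1.3263*a + 0.7047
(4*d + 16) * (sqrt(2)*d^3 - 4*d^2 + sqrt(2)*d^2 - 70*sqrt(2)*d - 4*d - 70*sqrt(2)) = 4*sqrt(2)*d^4 - 16*d^3 + 20*sqrt(2)*d^3 - 264*sqrt(2)*d^2 - 80*d^2 - 1400*sqrt(2)*d - 64*d - 1120*sqrt(2)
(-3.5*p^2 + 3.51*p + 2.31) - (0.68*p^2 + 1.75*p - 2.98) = -4.18*p^2 + 1.76*p + 5.29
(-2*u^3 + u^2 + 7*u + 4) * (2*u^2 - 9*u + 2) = -4*u^5 + 20*u^4 + u^3 - 53*u^2 - 22*u + 8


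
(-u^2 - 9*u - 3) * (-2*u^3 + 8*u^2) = 2*u^5 + 10*u^4 - 66*u^3 - 24*u^2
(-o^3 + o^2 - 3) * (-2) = 2*o^3 - 2*o^2 + 6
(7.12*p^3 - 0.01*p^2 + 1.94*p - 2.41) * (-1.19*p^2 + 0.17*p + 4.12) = -8.4728*p^5 + 1.2223*p^4 + 27.0241*p^3 + 3.1565*p^2 + 7.5831*p - 9.9292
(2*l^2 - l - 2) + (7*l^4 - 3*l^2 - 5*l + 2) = 7*l^4 - l^2 - 6*l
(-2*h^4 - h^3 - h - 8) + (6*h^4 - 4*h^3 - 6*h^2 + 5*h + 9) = 4*h^4 - 5*h^3 - 6*h^2 + 4*h + 1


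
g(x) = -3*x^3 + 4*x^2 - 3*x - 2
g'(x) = -9*x^2 + 8*x - 3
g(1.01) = -4.04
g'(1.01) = -4.10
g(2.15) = -19.78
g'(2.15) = -27.40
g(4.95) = -282.70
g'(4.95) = -183.92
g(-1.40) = 18.27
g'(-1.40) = -31.84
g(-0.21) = -1.17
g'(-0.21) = -5.08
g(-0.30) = -0.66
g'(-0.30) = -6.21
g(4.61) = -224.74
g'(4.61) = -157.39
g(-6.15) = 865.57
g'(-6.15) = -392.60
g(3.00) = -56.00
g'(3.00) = -60.00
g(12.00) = -4646.00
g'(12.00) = -1203.00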